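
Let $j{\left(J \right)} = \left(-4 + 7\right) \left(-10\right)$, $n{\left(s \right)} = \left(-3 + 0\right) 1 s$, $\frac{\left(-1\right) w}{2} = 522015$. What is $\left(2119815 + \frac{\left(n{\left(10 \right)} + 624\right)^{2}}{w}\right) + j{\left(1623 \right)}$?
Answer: $\frac{368853130119}{174005} \approx 2.1198 \cdot 10^{6}$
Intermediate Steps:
$w = -1044030$ ($w = \left(-2\right) 522015 = -1044030$)
$n{\left(s \right)} = - 3 s$
$j{\left(J \right)} = -30$ ($j{\left(J \right)} = 3 \left(-10\right) = -30$)
$\left(2119815 + \frac{\left(n{\left(10 \right)} + 624\right)^{2}}{w}\right) + j{\left(1623 \right)} = \left(2119815 + \frac{\left(\left(-3\right) 10 + 624\right)^{2}}{-1044030}\right) - 30 = \left(2119815 + \left(-30 + 624\right)^{2} \left(- \frac{1}{1044030}\right)\right) - 30 = \left(2119815 + 594^{2} \left(- \frac{1}{1044030}\right)\right) - 30 = \left(2119815 + 352836 \left(- \frac{1}{1044030}\right)\right) - 30 = \left(2119815 - \frac{58806}{174005}\right) - 30 = \frac{368858350269}{174005} - 30 = \frac{368853130119}{174005}$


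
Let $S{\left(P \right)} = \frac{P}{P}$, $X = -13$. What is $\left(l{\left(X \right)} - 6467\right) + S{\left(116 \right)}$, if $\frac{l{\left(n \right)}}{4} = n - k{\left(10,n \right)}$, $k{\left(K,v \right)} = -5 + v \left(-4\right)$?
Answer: $-6706$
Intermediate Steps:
$k{\left(K,v \right)} = -5 - 4 v$
$S{\left(P \right)} = 1$
$l{\left(n \right)} = 20 + 20 n$ ($l{\left(n \right)} = 4 \left(n - \left(-5 - 4 n\right)\right) = 4 \left(n + \left(5 + 4 n\right)\right) = 4 \left(5 + 5 n\right) = 20 + 20 n$)
$\left(l{\left(X \right)} - 6467\right) + S{\left(116 \right)} = \left(\left(20 + 20 \left(-13\right)\right) - 6467\right) + 1 = \left(\left(20 - 260\right) - 6467\right) + 1 = \left(-240 - 6467\right) + 1 = -6707 + 1 = -6706$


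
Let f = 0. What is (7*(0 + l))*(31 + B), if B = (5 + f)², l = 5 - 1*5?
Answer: 0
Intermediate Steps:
l = 0 (l = 5 - 5 = 0)
B = 25 (B = (5 + 0)² = 5² = 25)
(7*(0 + l))*(31 + B) = (7*(0 + 0))*(31 + 25) = (7*0)*56 = 0*56 = 0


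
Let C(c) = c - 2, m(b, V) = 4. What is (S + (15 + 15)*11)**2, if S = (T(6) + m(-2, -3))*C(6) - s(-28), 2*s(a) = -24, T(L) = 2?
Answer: 133956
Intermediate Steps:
s(a) = -12 (s(a) = (1/2)*(-24) = -12)
C(c) = -2 + c
S = 36 (S = (2 + 4)*(-2 + 6) - 1*(-12) = 6*4 + 12 = 24 + 12 = 36)
(S + (15 + 15)*11)**2 = (36 + (15 + 15)*11)**2 = (36 + 30*11)**2 = (36 + 330)**2 = 366**2 = 133956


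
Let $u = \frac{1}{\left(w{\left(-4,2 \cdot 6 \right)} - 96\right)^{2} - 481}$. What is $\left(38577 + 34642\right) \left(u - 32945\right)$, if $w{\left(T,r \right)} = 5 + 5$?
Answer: $- \frac{16680362615606}{6915} \approx -2.4122 \cdot 10^{9}$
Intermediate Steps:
$w{\left(T,r \right)} = 10$
$u = \frac{1}{6915}$ ($u = \frac{1}{\left(10 - 96\right)^{2} - 481} = \frac{1}{\left(-86\right)^{2} - 481} = \frac{1}{7396 - 481} = \frac{1}{6915} \approx 0.00014461$)
$\left(38577 + 34642\right) \left(u - 32945\right) = \left(38577 + 34642\right) \left(\frac{1}{6915} - 32945\right) = 73219 \left(- \frac{227814674}{6915}\right) = - \frac{16680362615606}{6915}$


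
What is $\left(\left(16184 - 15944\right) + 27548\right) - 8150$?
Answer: $19638$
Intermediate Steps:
$\left(\left(16184 - 15944\right) + 27548\right) - 8150 = \left(240 + 27548\right) - 8150 = 27788 - 8150 = 19638$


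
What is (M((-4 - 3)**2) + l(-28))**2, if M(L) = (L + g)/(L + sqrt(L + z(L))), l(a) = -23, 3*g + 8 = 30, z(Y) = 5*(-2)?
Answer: 5983068922/12552849 + 26143793*sqrt(39)/25105698 ≈ 483.13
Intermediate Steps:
z(Y) = -10
g = 22/3 (g = -8/3 + (1/3)*30 = -8/3 + 10 = 22/3 ≈ 7.3333)
M(L) = (22/3 + L)/(L + sqrt(-10 + L)) (M(L) = (L + 22/3)/(L + sqrt(L - 10)) = (22/3 + L)/(L + sqrt(-10 + L)))
(M((-4 - 3)**2) + l(-28))**2 = ((22/3 + (-4 - 3)**2)/((-4 - 3)**2 + sqrt(-10 + (-4 - 3)**2)) - 23)**2 = ((22/3 + (-7)**2)/((-7)**2 + sqrt(-10 + (-7)**2)) - 23)**2 = ((22/3 + 49)/(49 + sqrt(-10 + 49)) - 23)**2 = ((169/3)/(49 + sqrt(39)) - 23)**2 = (169/(3*(49 + sqrt(39))) - 23)**2 = (-23 + 169/(3*(49 + sqrt(39))))**2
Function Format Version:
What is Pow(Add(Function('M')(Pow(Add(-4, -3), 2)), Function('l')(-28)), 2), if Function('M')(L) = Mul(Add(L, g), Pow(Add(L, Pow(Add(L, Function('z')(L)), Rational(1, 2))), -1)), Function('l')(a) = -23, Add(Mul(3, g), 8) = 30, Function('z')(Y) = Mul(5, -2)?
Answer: Add(Rational(5983068922, 12552849), Mul(Rational(26143793, 25105698), Pow(39, Rational(1, 2)))) ≈ 483.13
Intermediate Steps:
Function('z')(Y) = -10
g = Rational(22, 3) (g = Add(Rational(-8, 3), Mul(Rational(1, 3), 30)) = Add(Rational(-8, 3), 10) = Rational(22, 3) ≈ 7.3333)
Function('M')(L) = Mul(Pow(Add(L, Pow(Add(-10, L), Rational(1, 2))), -1), Add(Rational(22, 3), L)) (Function('M')(L) = Mul(Add(L, Rational(22, 3)), Pow(Add(L, Pow(Add(L, -10), Rational(1, 2))), -1)) = Mul(Add(Rational(22, 3), L), Pow(Add(L, Pow(Add(-10, L), Rational(1, 2))), -1)) = Mul(Pow(Add(L, Pow(Add(-10, L), Rational(1, 2))), -1), Add(Rational(22, 3), L)))
Pow(Add(Function('M')(Pow(Add(-4, -3), 2)), Function('l')(-28)), 2) = Pow(Add(Mul(Pow(Add(Pow(Add(-4, -3), 2), Pow(Add(-10, Pow(Add(-4, -3), 2)), Rational(1, 2))), -1), Add(Rational(22, 3), Pow(Add(-4, -3), 2))), -23), 2) = Pow(Add(Mul(Pow(Add(Pow(-7, 2), Pow(Add(-10, Pow(-7, 2)), Rational(1, 2))), -1), Add(Rational(22, 3), Pow(-7, 2))), -23), 2) = Pow(Add(Mul(Pow(Add(49, Pow(Add(-10, 49), Rational(1, 2))), -1), Add(Rational(22, 3), 49)), -23), 2) = Pow(Add(Mul(Pow(Add(49, Pow(39, Rational(1, 2))), -1), Rational(169, 3)), -23), 2) = Pow(Add(Mul(Rational(169, 3), Pow(Add(49, Pow(39, Rational(1, 2))), -1)), -23), 2) = Pow(Add(-23, Mul(Rational(169, 3), Pow(Add(49, Pow(39, Rational(1, 2))), -1))), 2)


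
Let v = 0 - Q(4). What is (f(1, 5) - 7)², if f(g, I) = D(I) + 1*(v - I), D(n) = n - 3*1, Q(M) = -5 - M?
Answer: 1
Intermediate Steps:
v = 9 (v = 0 - (-5 - 1*4) = 0 - (-5 - 4) = 0 - 1*(-9) = 0 + 9 = 9)
D(n) = -3 + n (D(n) = n - 3 = -3 + n)
f(g, I) = 6 (f(g, I) = (-3 + I) + 1*(9 - I) = (-3 + I) + (9 - I) = 6)
(f(1, 5) - 7)² = (6 - 7)² = (-1)² = 1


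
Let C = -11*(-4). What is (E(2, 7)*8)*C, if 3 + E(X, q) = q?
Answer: 1408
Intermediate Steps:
C = 44
E(X, q) = -3 + q
(E(2, 7)*8)*C = ((-3 + 7)*8)*44 = (4*8)*44 = 32*44 = 1408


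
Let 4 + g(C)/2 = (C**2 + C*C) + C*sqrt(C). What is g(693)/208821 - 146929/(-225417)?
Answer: 154568404235/15690601119 + 1386*sqrt(77)/69607 ≈ 10.026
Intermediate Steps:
g(C) = -8 + 2*C**(3/2) + 4*C**2 (g(C) = -8 + 2*((C**2 + C*C) + C*sqrt(C)) = -8 + 2*((C**2 + C**2) + C**(3/2)) = -8 + 2*(2*C**2 + C**(3/2)) = -8 + 2*(C**(3/2) + 2*C**2) = -8 + (2*C**(3/2) + 4*C**2) = -8 + 2*C**(3/2) + 4*C**2)
g(693)/208821 - 146929/(-225417) = (-8 + 2*693**(3/2) + 4*693**2)/208821 - 146929/(-225417) = (-8 + 2*(2079*sqrt(77)) + 4*480249)*(1/208821) - 146929*(-1/225417) = (-8 + 4158*sqrt(77) + 1920996)*(1/208821) + 146929/225417 = (1920988 + 4158*sqrt(77))*(1/208821) + 146929/225417 = (1920988/208821 + 1386*sqrt(77)/69607) + 146929/225417 = 154568404235/15690601119 + 1386*sqrt(77)/69607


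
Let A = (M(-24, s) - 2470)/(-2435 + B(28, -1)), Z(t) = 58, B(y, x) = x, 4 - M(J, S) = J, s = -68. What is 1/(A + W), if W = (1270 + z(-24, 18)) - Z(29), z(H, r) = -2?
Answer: 406/491667 ≈ 0.00082576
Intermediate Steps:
M(J, S) = 4 - J
A = 407/406 (A = ((4 - 1*(-24)) - 2470)/(-2435 - 1) = ((4 + 24) - 2470)/(-2436) = (28 - 2470)*(-1/2436) = -2442*(-1/2436) = 407/406 ≈ 1.0025)
W = 1210 (W = (1270 - 2) - 1*58 = 1268 - 58 = 1210)
1/(A + W) = 1/(407/406 + 1210) = 1/(491667/406) = 406/491667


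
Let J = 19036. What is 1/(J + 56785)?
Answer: 1/75821 ≈ 1.3189e-5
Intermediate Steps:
1/(J + 56785) = 1/(19036 + 56785) = 1/75821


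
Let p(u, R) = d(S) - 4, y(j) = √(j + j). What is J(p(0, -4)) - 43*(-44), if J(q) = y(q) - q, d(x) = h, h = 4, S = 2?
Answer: 1892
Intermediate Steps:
y(j) = √2*√j (y(j) = √(2*j) = √2*√j)
d(x) = 4
p(u, R) = 0 (p(u, R) = 4 - 4 = 0)
J(q) = -q + √2*√q (J(q) = √2*√q - q = -q + √2*√q)
J(p(0, -4)) - 43*(-44) = (-1*0 + √2*√0) - 43*(-44) = (0 + √2*0) + 1892 = (0 + 0) + 1892 = 0 + 1892 = 1892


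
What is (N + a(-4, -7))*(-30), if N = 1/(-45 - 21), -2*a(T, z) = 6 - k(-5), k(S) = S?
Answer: 1820/11 ≈ 165.45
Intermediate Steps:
a(T, z) = -11/2 (a(T, z) = -(6 - 1*(-5))/2 = -(6 + 5)/2 = -1/2*11 = -11/2)
N = -1/66 (N = 1/(-66) = -1/66 ≈ -0.015152)
(N + a(-4, -7))*(-30) = (-1/66 - 11/2)*(-30) = -182/33*(-30) = 1820/11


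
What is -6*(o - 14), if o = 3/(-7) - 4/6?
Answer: 634/7 ≈ 90.571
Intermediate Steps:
o = -23/21 (o = 3*(-⅐) - 4*⅙ = -3/7 - ⅔ = -23/21 ≈ -1.0952)
-6*(o - 14) = -6*(-23/21 - 14) = -6*(-317/21) = 634/7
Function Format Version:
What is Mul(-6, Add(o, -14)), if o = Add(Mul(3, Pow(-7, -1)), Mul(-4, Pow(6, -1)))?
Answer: Rational(634, 7) ≈ 90.571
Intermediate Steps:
o = Rational(-23, 21) (o = Add(Mul(3, Rational(-1, 7)), Mul(-4, Rational(1, 6))) = Add(Rational(-3, 7), Rational(-2, 3)) = Rational(-23, 21) ≈ -1.0952)
Mul(-6, Add(o, -14)) = Mul(-6, Add(Rational(-23, 21), -14)) = Mul(-6, Rational(-317, 21)) = Rational(634, 7)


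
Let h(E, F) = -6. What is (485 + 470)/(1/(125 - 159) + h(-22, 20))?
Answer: -6494/41 ≈ -158.39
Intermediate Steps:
(485 + 470)/(1/(125 - 159) + h(-22, 20)) = (485 + 470)/(1/(125 - 159) - 6) = 955/(1/(-34) - 6) = 955/(-1/34 - 6) = 955/(-205/34) = 955*(-34/205) = -6494/41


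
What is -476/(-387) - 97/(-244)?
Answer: 153683/94428 ≈ 1.6275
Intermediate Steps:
-476/(-387) - 97/(-244) = -476*(-1/387) - 97*(-1/244) = 476/387 + 97/244 = 153683/94428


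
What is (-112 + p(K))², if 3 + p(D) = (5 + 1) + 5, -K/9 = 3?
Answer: 10816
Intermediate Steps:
K = -27 (K = -9*3 = -27)
p(D) = 8 (p(D) = -3 + ((5 + 1) + 5) = -3 + (6 + 5) = -3 + 11 = 8)
(-112 + p(K))² = (-112 + 8)² = (-104)² = 10816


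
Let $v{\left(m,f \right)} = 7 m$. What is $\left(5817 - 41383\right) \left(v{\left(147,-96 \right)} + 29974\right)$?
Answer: $-1102652698$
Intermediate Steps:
$\left(5817 - 41383\right) \left(v{\left(147,-96 \right)} + 29974\right) = \left(5817 - 41383\right) \left(7 \cdot 147 + 29974\right) = - 35566 \left(1029 + 29974\right) = \left(-35566\right) 31003 = -1102652698$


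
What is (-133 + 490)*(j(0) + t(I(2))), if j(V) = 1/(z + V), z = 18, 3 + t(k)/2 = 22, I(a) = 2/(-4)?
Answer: 81515/6 ≈ 13586.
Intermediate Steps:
I(a) = -½ (I(a) = 2*(-¼) = -½)
t(k) = 38 (t(k) = -6 + 2*22 = -6 + 44 = 38)
j(V) = 1/(18 + V)
(-133 + 490)*(j(0) + t(I(2))) = (-133 + 490)*(1/(18 + 0) + 38) = 357*(1/18 + 38) = 357*(685/18) = 81515/6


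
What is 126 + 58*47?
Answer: 2852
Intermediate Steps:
126 + 58*47 = 126 + 2726 = 2852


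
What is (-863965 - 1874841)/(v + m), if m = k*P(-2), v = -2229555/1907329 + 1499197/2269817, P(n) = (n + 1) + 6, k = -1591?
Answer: 11857079371673001158/34441685579774937 ≈ 344.27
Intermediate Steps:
P(n) = 7 + n (P(n) = (1 + n) + 6 = 7 + n)
v = -2201219926622/4329287788793 (v = -2229555*1/1907329 + 1499197*(1/2269817) = -2229555/1907329 + 1499197/2269817 = -2201219926622/4329287788793 ≈ -0.50845)
m = -7955 (m = -1591*(7 - 2) = -1591*5 = -7955)
(-863965 - 1874841)/(v + m) = (-863965 - 1874841)/(-2201219926622/4329287788793 - 7955) = -2738806/(-34441685579774937/4329287788793) = -2738806*(-4329287788793/34441685579774937) = 11857079371673001158/34441685579774937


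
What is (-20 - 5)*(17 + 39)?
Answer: -1400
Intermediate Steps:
(-20 - 5)*(17 + 39) = -25*56 = -1400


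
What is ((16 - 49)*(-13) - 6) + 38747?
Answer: 39170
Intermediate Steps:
((16 - 49)*(-13) - 6) + 38747 = (-33*(-13) - 6) + 38747 = (429 - 6) + 38747 = 423 + 38747 = 39170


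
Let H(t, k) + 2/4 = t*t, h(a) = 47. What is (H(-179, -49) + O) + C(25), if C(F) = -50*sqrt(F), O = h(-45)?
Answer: 63675/2 ≈ 31838.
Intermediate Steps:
H(t, k) = -1/2 + t**2 (H(t, k) = -1/2 + t*t = -1/2 + t**2)
O = 47
(H(-179, -49) + O) + C(25) = ((-1/2 + (-179)**2) + 47) - 50*sqrt(25) = ((-1/2 + 32041) + 47) - 50*5 = (64081/2 + 47) - 250 = 64175/2 - 250 = 63675/2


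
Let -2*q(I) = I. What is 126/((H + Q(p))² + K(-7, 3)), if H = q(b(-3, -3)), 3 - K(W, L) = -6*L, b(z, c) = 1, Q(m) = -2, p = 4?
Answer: 504/109 ≈ 4.6239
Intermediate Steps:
K(W, L) = 3 + 6*L (K(W, L) = 3 - (-6)*L = 3 + 6*L)
q(I) = -I/2
H = -½ (H = -½*1 = -½ ≈ -0.50000)
126/((H + Q(p))² + K(-7, 3)) = 126/((-½ - 2)² + (3 + 6*3)) = 126/((-5/2)² + (3 + 18)) = 126/(25/4 + 21) = 126/(109/4) = 126*(4/109) = 504/109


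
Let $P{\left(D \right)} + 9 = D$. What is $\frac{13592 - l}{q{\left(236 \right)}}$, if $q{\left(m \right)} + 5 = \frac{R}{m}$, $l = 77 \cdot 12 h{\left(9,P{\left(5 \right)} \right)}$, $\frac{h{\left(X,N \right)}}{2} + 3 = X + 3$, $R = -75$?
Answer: $\frac{143488}{251} \approx 571.67$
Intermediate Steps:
$P{\left(D \right)} = -9 + D$
$h{\left(X,N \right)} = 2 X$ ($h{\left(X,N \right)} = -6 + 2 \left(X + 3\right) = -6 + 2 \left(3 + X\right) = -6 + \left(6 + 2 X\right) = 2 X$)
$l = 16632$ ($l = 77 \cdot 12 \cdot 2 \cdot 9 = 924 \cdot 18 = 16632$)
$q{\left(m \right)} = -5 - \frac{75}{m}$
$\frac{13592 - l}{q{\left(236 \right)}} = \frac{13592 - 16632}{-5 - \frac{75}{236}} = - \frac{3040}{-5 - \frac{75}{236}} = - \frac{3040}{- \frac{1255}{236}} = \left(-3040\right) \left(- \frac{236}{1255}\right) = \frac{143488}{251}$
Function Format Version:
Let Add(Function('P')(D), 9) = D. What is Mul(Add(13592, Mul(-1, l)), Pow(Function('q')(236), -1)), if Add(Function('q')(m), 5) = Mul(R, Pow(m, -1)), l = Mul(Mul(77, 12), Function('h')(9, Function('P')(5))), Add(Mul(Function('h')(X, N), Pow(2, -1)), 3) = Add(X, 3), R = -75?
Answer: Rational(143488, 251) ≈ 571.67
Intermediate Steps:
Function('P')(D) = Add(-9, D)
Function('h')(X, N) = Mul(2, X) (Function('h')(X, N) = Add(-6, Mul(2, Add(X, 3))) = Add(-6, Mul(2, Add(3, X))) = Add(-6, Add(6, Mul(2, X))) = Mul(2, X))
l = 16632 (l = Mul(Mul(77, 12), Mul(2, 9)) = Mul(924, 18) = 16632)
Function('q')(m) = Add(-5, Mul(-75, Pow(m, -1)))
Mul(Add(13592, Mul(-1, l)), Pow(Function('q')(236), -1)) = Mul(Add(13592, Mul(-1, 16632)), Pow(Add(-5, Mul(-75, Pow(236, -1))), -1)) = Mul(Add(13592, -16632), Pow(Add(-5, Mul(-75, Rational(1, 236))), -1)) = Mul(-3040, Pow(Add(-5, Rational(-75, 236)), -1)) = Mul(-3040, Pow(Rational(-1255, 236), -1)) = Mul(-3040, Rational(-236, 1255)) = Rational(143488, 251)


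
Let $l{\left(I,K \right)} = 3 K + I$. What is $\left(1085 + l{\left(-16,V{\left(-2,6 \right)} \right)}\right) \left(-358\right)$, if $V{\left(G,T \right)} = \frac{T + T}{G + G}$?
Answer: $-379480$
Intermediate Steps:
$V{\left(G,T \right)} = \frac{T}{G}$ ($V{\left(G,T \right)} = \frac{2 T}{2 G} = 2 T \frac{1}{2 G} = \frac{T}{G}$)
$l{\left(I,K \right)} = I + 3 K$
$\left(1085 + l{\left(-16,V{\left(-2,6 \right)} \right)}\right) \left(-358\right) = \left(1085 - \left(16 - 3 \frac{6}{-2}\right)\right) \left(-358\right) = \left(1085 - \left(16 - 3 \cdot 6 \left(- \frac{1}{2}\right)\right)\right) \left(-358\right) = \left(1085 + \left(-16 + 3 \left(-3\right)\right)\right) \left(-358\right) = \left(1085 - 25\right) \left(-358\right) = 1060 \left(-358\right) = -379480$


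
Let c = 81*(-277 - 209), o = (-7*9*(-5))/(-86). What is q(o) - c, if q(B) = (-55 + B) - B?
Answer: 39311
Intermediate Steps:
o = -315/86 (o = -63*(-5)*(-1/86) = 315*(-1/86) = -315/86 ≈ -3.6628)
c = -39366 (c = 81*(-486) = -39366)
q(B) = -55
q(o) - c = -55 - 1*(-39366) = -55 + 39366 = 39311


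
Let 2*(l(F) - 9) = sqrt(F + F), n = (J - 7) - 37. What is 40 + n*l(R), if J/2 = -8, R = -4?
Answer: -500 - 60*I*sqrt(2) ≈ -500.0 - 84.853*I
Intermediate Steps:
J = -16 (J = 2*(-8) = -16)
n = -60 (n = (-16 - 7) - 37 = -23 - 37 = -60)
l(F) = 9 + sqrt(2)*sqrt(F)/2 (l(F) = 9 + sqrt(F + F)/2 = 9 + sqrt(2*F)/2 = 9 + (sqrt(2)*sqrt(F))/2 = 9 + sqrt(2)*sqrt(F)/2)
40 + n*l(R) = 40 - 60*(9 + sqrt(2)*sqrt(-4)/2) = 40 - 60*(9 + sqrt(2)*(2*I)/2) = 40 - 60*(9 + I*sqrt(2)) = 40 + (-540 - 60*I*sqrt(2)) = -500 - 60*I*sqrt(2)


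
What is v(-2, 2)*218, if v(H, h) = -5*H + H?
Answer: 1744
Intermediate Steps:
v(H, h) = -4*H
v(-2, 2)*218 = -4*(-2)*218 = 8*218 = 1744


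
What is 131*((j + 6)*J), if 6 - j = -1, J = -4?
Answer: -6812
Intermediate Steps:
j = 7 (j = 6 - 1*(-1) = 6 + 1 = 7)
131*((j + 6)*J) = 131*((7 + 6)*(-4)) = 131*(13*(-4)) = 131*(-52) = -6812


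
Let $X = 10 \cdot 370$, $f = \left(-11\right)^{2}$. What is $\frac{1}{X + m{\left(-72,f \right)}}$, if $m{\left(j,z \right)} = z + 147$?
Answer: $\frac{1}{3968} \approx 0.00025202$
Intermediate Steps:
$f = 121$
$m{\left(j,z \right)} = 147 + z$
$X = 3700$
$\frac{1}{X + m{\left(-72,f \right)}} = \frac{1}{3700 + \left(147 + 121\right)} = \frac{1}{3700 + 268} = \frac{1}{3968}$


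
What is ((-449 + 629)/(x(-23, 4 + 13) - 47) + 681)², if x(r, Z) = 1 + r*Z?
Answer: 88456871889/190969 ≈ 4.6320e+5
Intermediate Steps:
x(r, Z) = 1 + Z*r
((-449 + 629)/(x(-23, 4 + 13) - 47) + 681)² = ((-449 + 629)/((1 + (4 + 13)*(-23)) - 47) + 681)² = (180/((1 + 17*(-23)) - 47) + 681)² = (180/((1 - 391) - 47) + 681)² = (180/(-390 - 47) + 681)² = (180/(-437) + 681)² = (180*(-1/437) + 681)² = (-180/437 + 681)² = (297417/437)² = 88456871889/190969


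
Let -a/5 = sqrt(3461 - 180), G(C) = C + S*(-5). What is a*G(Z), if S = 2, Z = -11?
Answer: 105*sqrt(3281) ≈ 6014.4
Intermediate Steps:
G(C) = -10 + C (G(C) = C + 2*(-5) = C - 10 = -10 + C)
a = -5*sqrt(3281) (a = -5*sqrt(3461 - 180) = -5*sqrt(3281) ≈ -286.40)
a*G(Z) = (-5*sqrt(3281))*(-10 - 11) = -5*sqrt(3281)*(-21) = 105*sqrt(3281)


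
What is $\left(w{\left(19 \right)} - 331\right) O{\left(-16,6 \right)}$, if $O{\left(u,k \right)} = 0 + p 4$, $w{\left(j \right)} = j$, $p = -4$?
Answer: $4992$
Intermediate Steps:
$O{\left(u,k \right)} = -16$ ($O{\left(u,k \right)} = 0 - 16 = -16$)
$\left(w{\left(19 \right)} - 331\right) O{\left(-16,6 \right)} = \left(19 - 331\right) \left(-16\right) = \left(-312\right) \left(-16\right) = 4992$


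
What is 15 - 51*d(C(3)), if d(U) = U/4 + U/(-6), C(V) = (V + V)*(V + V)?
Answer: -138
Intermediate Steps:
C(V) = 4*V² (C(V) = (2*V)*(2*V) = 4*V²)
d(U) = U/12 (d(U) = U*(¼) + U*(-⅙) = U/4 - U/6 = U/12)
15 - 51*d(C(3)) = 15 - 17*4*3²/4 = 15 - 17*4*9/4 = 15 - 17*36/4 = 15 - 51*3 = 15 - 153 = -138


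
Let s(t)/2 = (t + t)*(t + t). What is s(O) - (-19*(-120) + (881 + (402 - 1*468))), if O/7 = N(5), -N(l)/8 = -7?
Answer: 1226217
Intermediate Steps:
N(l) = 56 (N(l) = -8*(-7) = 56)
O = 392 (O = 7*56 = 392)
s(t) = 8*t² (s(t) = 2*((t + t)*(t + t)) = 2*((2*t)*(2*t)) = 2*(4*t²) = 8*t²)
s(O) - (-19*(-120) + (881 + (402 - 1*468))) = 8*392² - (-19*(-120) + (881 + (402 - 1*468))) = 8*153664 - (2280 + (881 + (402 - 468))) = 1229312 - (2280 + (881 - 66)) = 1229312 - (2280 + 815) = 1229312 - 1*3095 = 1229312 - 3095 = 1226217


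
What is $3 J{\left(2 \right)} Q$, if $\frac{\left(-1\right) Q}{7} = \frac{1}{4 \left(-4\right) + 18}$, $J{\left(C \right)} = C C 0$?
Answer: $0$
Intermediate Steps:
$J{\left(C \right)} = 0$ ($J{\left(C \right)} = C^{2} \cdot 0 = 0$)
$Q = - \frac{7}{2}$ ($Q = - \frac{7}{4 \left(-4\right) + 18} = - \frac{7}{-16 + 18} = - \frac{7}{2} \approx -3.5$)
$3 J{\left(2 \right)} Q = 3 \cdot 0 \left(- \frac{7}{2}\right) = 0 \left(- \frac{7}{2}\right) = 0$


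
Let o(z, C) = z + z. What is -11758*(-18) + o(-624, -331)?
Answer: 210396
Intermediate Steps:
o(z, C) = 2*z
-11758*(-18) + o(-624, -331) = -11758*(-18) + 2*(-624) = 211644 - 1248 = 210396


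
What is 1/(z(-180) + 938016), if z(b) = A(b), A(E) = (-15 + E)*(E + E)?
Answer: 1/1008216 ≈ 9.9185e-7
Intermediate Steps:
A(E) = 2*E*(-15 + E) (A(E) = (-15 + E)*(2*E) = 2*E*(-15 + E))
z(b) = 2*b*(-15 + b)
1/(z(-180) + 938016) = 1/(2*(-180)*(-15 - 180) + 938016) = 1/(2*(-180)*(-195) + 938016) = 1/(70200 + 938016) = 1/1008216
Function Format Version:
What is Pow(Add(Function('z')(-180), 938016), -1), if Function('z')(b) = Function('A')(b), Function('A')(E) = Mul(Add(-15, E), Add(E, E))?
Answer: Rational(1, 1008216) ≈ 9.9185e-7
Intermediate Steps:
Function('A')(E) = Mul(2, E, Add(-15, E)) (Function('A')(E) = Mul(Add(-15, E), Mul(2, E)) = Mul(2, E, Add(-15, E)))
Function('z')(b) = Mul(2, b, Add(-15, b))
Pow(Add(Function('z')(-180), 938016), -1) = Pow(Add(Mul(2, -180, Add(-15, -180)), 938016), -1) = Pow(Add(Mul(2, -180, -195), 938016), -1) = Pow(Add(70200, 938016), -1) = Pow(1008216, -1) = Rational(1, 1008216)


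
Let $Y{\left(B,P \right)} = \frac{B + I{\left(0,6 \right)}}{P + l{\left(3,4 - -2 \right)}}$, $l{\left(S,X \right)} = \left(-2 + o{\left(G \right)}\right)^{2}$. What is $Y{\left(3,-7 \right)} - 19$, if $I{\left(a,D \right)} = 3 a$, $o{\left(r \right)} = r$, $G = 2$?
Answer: $- \frac{136}{7} \approx -19.429$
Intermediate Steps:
$l{\left(S,X \right)} = 0$ ($l{\left(S,X \right)} = \left(-2 + 2\right)^{2} = 0^{2} = 0$)
$Y{\left(B,P \right)} = \frac{B}{P}$ ($Y{\left(B,P \right)} = \frac{B + 3 \cdot 0}{P + 0} = \frac{B + 0}{P} = \frac{B}{P}$)
$Y{\left(3,-7 \right)} - 19 = \frac{3}{-7} - 19 = 3 \left(- \frac{1}{7}\right) - 19 = - \frac{3}{7} - 19 = - \frac{136}{7}$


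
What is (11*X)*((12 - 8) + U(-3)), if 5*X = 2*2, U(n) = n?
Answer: 44/5 ≈ 8.8000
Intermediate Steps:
X = 4/5 (X = (2*2)/5 = (1/5)*4 = 4/5 ≈ 0.80000)
(11*X)*((12 - 8) + U(-3)) = (11*(4/5))*((12 - 8) - 3) = 44*(4 - 3)/5 = (44/5)*1 = 44/5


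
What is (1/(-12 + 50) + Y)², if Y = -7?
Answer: 70225/1444 ≈ 48.632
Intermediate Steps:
(1/(-12 + 50) + Y)² = (1/(-12 + 50) - 7)² = (1/38 - 7)² = (-265/38)² = 70225/1444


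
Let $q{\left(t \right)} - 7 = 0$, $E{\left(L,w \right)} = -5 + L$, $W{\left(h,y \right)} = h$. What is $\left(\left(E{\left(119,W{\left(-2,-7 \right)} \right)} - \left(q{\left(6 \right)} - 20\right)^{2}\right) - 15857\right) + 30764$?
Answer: $14852$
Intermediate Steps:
$q{\left(t \right)} = 7$ ($q{\left(t \right)} = 7 + 0 = 7$)
$\left(\left(E{\left(119,W{\left(-2,-7 \right)} \right)} - \left(q{\left(6 \right)} - 20\right)^{2}\right) - 15857\right) + 30764 = \left(\left(\left(-5 + 119\right) - \left(7 - 20\right)^{2}\right) - 15857\right) + 30764 = \left(\left(114 - \left(-13\right)^{2}\right) - 15857\right) + 30764 = \left(\left(114 - 169\right) - 15857\right) + 30764 = \left(-55 - 15857\right) + 30764 = -15912 + 30764 = 14852$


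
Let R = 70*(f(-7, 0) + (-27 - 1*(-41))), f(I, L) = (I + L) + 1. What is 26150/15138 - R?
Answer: -4225565/7569 ≈ -558.27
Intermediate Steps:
f(I, L) = 1 + I + L
R = 560 (R = 70*((1 - 7 + 0) + (-27 - 1*(-41))) = 70*(-6 + (-27 + 41)) = 70*(-6 + 14) = 70*8 = 560)
26150/15138 - R = 26150/15138 - 1*560 = 26150*(1/15138) - 560 = 13075/7569 - 560 = -4225565/7569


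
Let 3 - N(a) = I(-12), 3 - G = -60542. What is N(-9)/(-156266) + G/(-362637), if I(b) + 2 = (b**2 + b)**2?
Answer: -285850097/5151621222 ≈ -0.055487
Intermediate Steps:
G = 60545 (G = 3 - 1*(-60542) = 3 + 60542 = 60545)
I(b) = -2 + (b + b**2)**2 (I(b) = -2 + (b**2 + b)**2 = -2 + (b + b**2)**2)
N(a) = -17419 (N(a) = 3 - (-2 + (-12)**2*(1 - 12)**2) = 3 - (-2 + 144*(-11)**2) = 3 - (-2 + 144*121) = 3 - (-2 + 17424) = 3 - 1*17422 = 3 - 17422 = -17419)
N(-9)/(-156266) + G/(-362637) = -17419/(-156266) + 60545/(-362637) = -17419*(-1/156266) + 60545*(-1/362637) = 17419/156266 - 60545/362637 = -285850097/5151621222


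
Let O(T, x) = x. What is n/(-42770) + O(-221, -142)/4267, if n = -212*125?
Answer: 10700216/18249959 ≈ 0.58631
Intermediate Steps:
n = -26500
n/(-42770) + O(-221, -142)/4267 = -26500/(-42770) - 142/4267 = -26500*(-1/42770) - 142*1/4267 = 2650/4277 - 142/4267 = 10700216/18249959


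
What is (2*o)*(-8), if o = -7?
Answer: 112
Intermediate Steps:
(2*o)*(-8) = (2*(-7))*(-8) = -14*(-8) = 112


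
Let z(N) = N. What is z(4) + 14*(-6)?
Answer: -80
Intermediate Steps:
z(4) + 14*(-6) = 4 + 14*(-6) = 4 - 84 = -80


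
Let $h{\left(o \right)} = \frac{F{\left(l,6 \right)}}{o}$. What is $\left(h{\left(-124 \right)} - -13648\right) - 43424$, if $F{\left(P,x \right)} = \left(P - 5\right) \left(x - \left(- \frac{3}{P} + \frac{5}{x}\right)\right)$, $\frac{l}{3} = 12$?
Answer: $- \frac{476437}{16} \approx -29777.0$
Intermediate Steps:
$l = 36$ ($l = 3 \cdot 12 = 36$)
$F{\left(P,x \right)} = \left(-5 + P\right) \left(x - \frac{5}{x} + \frac{3}{P}\right)$ ($F{\left(P,x \right)} = \left(-5 + P\right) \left(x - \left(- \frac{3}{P} + \frac{5}{x}\right)\right) = \left(-5 + P\right) \left(x - \frac{5}{x} + \frac{3}{P}\right)$)
$h{\left(o \right)} = \frac{651}{4 o}$ ($h{\left(o \right)} = \frac{3 - \frac{15}{36} - 30 + \frac{25}{6} + 36 \cdot 6 - \frac{180}{6}}{o} = \frac{3 - \frac{5}{12} - 30 + 25 \cdot \frac{1}{6} + 216 - 180 \cdot \frac{1}{6}}{o} = \frac{3 - \frac{5}{12} - 30 + \frac{25}{6} + 216 - 30}{o} = \frac{651}{4 o}$)
$\left(h{\left(-124 \right)} - -13648\right) - 43424 = \left(\frac{651}{4 \left(-124\right)} - -13648\right) - 43424 = \left(\frac{651}{4} \left(- \frac{1}{124}\right) + 13648\right) - 43424 = \left(- \frac{21}{16} + 13648\right) - 43424 = \frac{218347}{16} - 43424 = - \frac{476437}{16}$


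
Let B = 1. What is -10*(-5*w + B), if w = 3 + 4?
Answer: 340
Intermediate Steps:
w = 7
-10*(-5*w + B) = -10*(-5*7 + 1) = -10*(-35 + 1) = -10*(-34) = 340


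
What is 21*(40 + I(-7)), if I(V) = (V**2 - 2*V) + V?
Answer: 2016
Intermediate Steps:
I(V) = V**2 - V
21*(40 + I(-7)) = 21*(40 - 7*(-1 - 7)) = 21*(40 - 7*(-8)) = 21*(40 + 56) = 21*96 = 2016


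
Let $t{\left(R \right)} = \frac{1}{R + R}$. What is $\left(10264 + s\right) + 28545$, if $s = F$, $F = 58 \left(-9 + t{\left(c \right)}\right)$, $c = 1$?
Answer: $38316$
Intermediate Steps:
$t{\left(R \right)} = \frac{1}{2 R}$
$F = -493$ ($F = 58 \left(-9 + \frac{1}{2 \cdot 1}\right) = 58 \left(-9 + \frac{1}{2} \cdot 1\right) = 58 \left(-9 + \frac{1}{2}\right) = 58 \left(- \frac{17}{2}\right) = -493$)
$s = -493$
$\left(10264 + s\right) + 28545 = \left(10264 - 493\right) + 28545 = 9771 + 28545 = 38316$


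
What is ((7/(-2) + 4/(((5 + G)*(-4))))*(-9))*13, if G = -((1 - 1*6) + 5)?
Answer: 4329/10 ≈ 432.90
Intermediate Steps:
G = 0 (G = -((1 - 6) + 5) = -(-5 + 5) = -1*0 = 0)
((7/(-2) + 4/(((5 + G)*(-4))))*(-9))*13 = ((7/(-2) + 4/(((5 + 0)*(-4))))*(-9))*13 = ((7*(-½) + 4/((5*(-4))))*(-9))*13 = ((-7/2 + 4/(-20))*(-9))*13 = ((-7/2 + 4*(-1/20))*(-9))*13 = ((-7/2 - ⅕)*(-9))*13 = -37/10*(-9)*13 = (333/10)*13 = 4329/10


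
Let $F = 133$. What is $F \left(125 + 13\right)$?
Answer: $18354$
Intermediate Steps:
$F \left(125 + 13\right) = 133 \left(125 + 13\right) = 133 \cdot 138 = 18354$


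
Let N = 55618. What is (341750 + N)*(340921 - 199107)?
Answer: 56352345552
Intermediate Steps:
(341750 + N)*(340921 - 199107) = (341750 + 55618)*(340921 - 199107) = 397368*141814 = 56352345552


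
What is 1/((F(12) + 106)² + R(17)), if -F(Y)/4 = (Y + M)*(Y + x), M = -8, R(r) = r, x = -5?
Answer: 1/53 ≈ 0.018868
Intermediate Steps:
F(Y) = -4*(-8 + Y)*(-5 + Y) (F(Y) = -4*(Y - 8)*(Y - 5) = -4*(-8 + Y)*(-5 + Y))
1/((F(12) + 106)² + R(17)) = 1/(((-160 - 4*12² + 52*12) + 106)² + 17) = 1/(((-160 - 4*144 + 624) + 106)² + 17) = 1/(((-160 - 576 + 624) + 106)² + 17) = 1/((-112 + 106)² + 17) = 1/((-6)² + 17) = 1/(36 + 17) = 1/53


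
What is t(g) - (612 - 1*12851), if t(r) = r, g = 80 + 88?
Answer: 12407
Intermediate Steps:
g = 168
t(g) - (612 - 1*12851) = 168 - (612 - 1*12851) = 168 - (612 - 12851) = 168 - 1*(-12239) = 168 + 12239 = 12407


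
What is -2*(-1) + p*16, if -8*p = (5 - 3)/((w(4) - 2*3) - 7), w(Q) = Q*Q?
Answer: ⅔ ≈ 0.66667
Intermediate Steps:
w(Q) = Q²
p = -1/12 (p = -(5 - 3)/(8*((4² - 2*3) - 7)) = -1/(4*((16 - 6) - 7)) = -1/(4*(10 - 7)) = -1/(4*3) = -⅛*⅔ = -1/12 ≈ -0.083333)
-2*(-1) + p*16 = -2*(-1) - 1/12*16 = 2 - 4/3 = ⅔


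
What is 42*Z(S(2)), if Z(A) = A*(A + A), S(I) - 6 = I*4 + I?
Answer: 21504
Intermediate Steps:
S(I) = 6 + 5*I (S(I) = 6 + (I*4 + I) = 6 + (4*I + I) = 6 + 5*I)
Z(A) = 2*A**2 (Z(A) = A*(2*A) = 2*A**2)
42*Z(S(2)) = 42*(2*(6 + 5*2)**2) = 42*(2*(6 + 10)**2) = 42*(2*16**2) = 42*(2*256) = 42*512 = 21504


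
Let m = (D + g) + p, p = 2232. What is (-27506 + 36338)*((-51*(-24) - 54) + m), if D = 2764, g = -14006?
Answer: -69242880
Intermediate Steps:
m = -9010 (m = (2764 - 14006) + 2232 = -11242 + 2232 = -9010)
(-27506 + 36338)*((-51*(-24) - 54) + m) = (-27506 + 36338)*((-51*(-24) - 54) - 9010) = 8832*((1224 - 54) - 9010) = 8832*(1170 - 9010) = 8832*(-7840) = -69242880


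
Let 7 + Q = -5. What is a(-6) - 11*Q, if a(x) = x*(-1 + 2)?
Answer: 126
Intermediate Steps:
Q = -12 (Q = -7 - 5 = -12)
a(x) = x (a(x) = x*1 = x)
a(-6) - 11*Q = -6 - 11*(-12) = -6 + 132 = 126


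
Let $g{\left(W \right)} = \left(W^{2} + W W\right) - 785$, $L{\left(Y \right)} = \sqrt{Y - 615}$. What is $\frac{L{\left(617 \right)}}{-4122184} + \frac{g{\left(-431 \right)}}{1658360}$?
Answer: $\frac{370737}{1658360} - \frac{\sqrt{2}}{4122184} \approx 0.22356$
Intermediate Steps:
$L{\left(Y \right)} = \sqrt{-615 + Y}$
$g{\left(W \right)} = -785 + 2 W^{2}$ ($g{\left(W \right)} = \left(W^{2} + W^{2}\right) - 785 = 2 W^{2} - 785 = -785 + 2 W^{2}$)
$\frac{L{\left(617 \right)}}{-4122184} + \frac{g{\left(-431 \right)}}{1658360} = \frac{\sqrt{-615 + 617}}{-4122184} + \frac{-785 + 2 \left(-431\right)^{2}}{1658360} = \sqrt{2} \left(- \frac{1}{4122184}\right) + \left(-785 + 2 \cdot 185761\right) \frac{1}{1658360} = - \frac{\sqrt{2}}{4122184} + \left(-785 + 371522\right) \frac{1}{1658360} = - \frac{\sqrt{2}}{4122184} + 370737 \cdot \frac{1}{1658360} = - \frac{\sqrt{2}}{4122184} + \frac{370737}{1658360} = \frac{370737}{1658360} - \frac{\sqrt{2}}{4122184}$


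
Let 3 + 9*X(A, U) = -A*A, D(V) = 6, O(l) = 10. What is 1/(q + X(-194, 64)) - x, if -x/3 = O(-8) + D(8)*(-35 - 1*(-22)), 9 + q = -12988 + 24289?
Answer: -13053747/63989 ≈ -204.00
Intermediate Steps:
q = 11292 (q = -9 + (-12988 + 24289) = -9 + 11301 = 11292)
X(A, U) = -⅓ - A²/9 (X(A, U) = -⅓ + (-A*A)/9 = -⅓ + (-A²)/9 = -⅓ - A²/9)
x = 204 (x = -3*(10 + 6*(-35 - 1*(-22))) = -3*(10 + 6*(-35 + 22)) = -3*(10 + 6*(-13)) = -3*(10 - 78) = -3*(-68) = 204)
1/(q + X(-194, 64)) - x = 1/(11292 + (-⅓ - ⅑*(-194)²)) - 1*204 = 1/(11292 + (-⅓ - ⅑*37636)) - 204 = 1/(11292 + (-⅓ - 37636/9)) - 204 = 1/(11292 - 37639/9) - 204 = 1/(63989/9) - 204 = 9/63989 - 204 = -13053747/63989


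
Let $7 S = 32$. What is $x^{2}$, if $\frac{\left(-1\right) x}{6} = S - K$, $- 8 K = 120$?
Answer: $\frac{675684}{49} \approx 13789.0$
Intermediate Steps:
$S = \frac{32}{7}$ ($S = \frac{1}{7} \cdot 32 = \frac{32}{7} \approx 4.5714$)
$K = -15$ ($K = \left(- \frac{1}{8}\right) 120 = -15$)
$x = - \frac{822}{7}$ ($x = - 6 \left(\frac{32}{7} - -15\right) = - 6 \left(\frac{32}{7} + 15\right) = \left(-6\right) \frac{137}{7} = - \frac{822}{7} \approx -117.43$)
$x^{2} = \left(- \frac{822}{7}\right)^{2} = \frac{675684}{49}$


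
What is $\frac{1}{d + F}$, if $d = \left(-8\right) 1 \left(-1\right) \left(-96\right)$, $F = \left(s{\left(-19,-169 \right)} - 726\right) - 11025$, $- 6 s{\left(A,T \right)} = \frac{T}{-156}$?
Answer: $- \frac{72}{901381} \approx -7.9877 \cdot 10^{-5}$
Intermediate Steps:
$s{\left(A,T \right)} = \frac{T}{936}$ ($s{\left(A,T \right)} = - \frac{T \frac{1}{-156}}{6} = - \frac{T \left(- \frac{1}{156}\right)}{6} = - \frac{\left(- \frac{1}{156}\right) T}{6} = \frac{T}{936}$)
$F = - \frac{846085}{72}$ ($F = \left(\frac{1}{936} \left(-169\right) - 726\right) - 11025 = \left(- \frac{13}{72} - 726\right) - 11025 = - \frac{52285}{72} - 11025 = - \frac{846085}{72} \approx -11751.0$)
$d = -768$ ($d = \left(-8\right) \left(-1\right) \left(-96\right) = 8 \left(-96\right) = -768$)
$\frac{1}{d + F} = \frac{1}{-768 - \frac{846085}{72}} = \frac{1}{- \frac{901381}{72}} = - \frac{72}{901381}$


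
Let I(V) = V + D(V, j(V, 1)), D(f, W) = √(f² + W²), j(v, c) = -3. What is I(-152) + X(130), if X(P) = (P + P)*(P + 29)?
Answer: 41188 + √23113 ≈ 41340.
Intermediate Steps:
D(f, W) = √(W² + f²)
X(P) = 2*P*(29 + P) (X(P) = (2*P)*(29 + P) = 2*P*(29 + P))
I(V) = V + √(9 + V²) (I(V) = V + √((-3)² + V²) = V + √(9 + V²))
I(-152) + X(130) = (-152 + √(9 + (-152)²)) + 2*130*(29 + 130) = (-152 + √(9 + 23104)) + 2*130*159 = (-152 + √23113) + 41340 = 41188 + √23113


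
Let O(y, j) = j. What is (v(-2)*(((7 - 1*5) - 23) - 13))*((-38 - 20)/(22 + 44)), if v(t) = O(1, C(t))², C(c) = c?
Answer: 3944/33 ≈ 119.52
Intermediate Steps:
v(t) = t²
(v(-2)*(((7 - 1*5) - 23) - 13))*((-38 - 20)/(22 + 44)) = ((-2)²*(((7 - 1*5) - 23) - 13))*((-38 - 20)/(22 + 44)) = (4*(((7 - 5) - 23) - 13))*(-58/66) = (4*((2 - 23) - 13))*(-58*1/66) = (4*(-21 - 13))*(-29/33) = (4*(-34))*(-29/33) = -136*(-29/33) = 3944/33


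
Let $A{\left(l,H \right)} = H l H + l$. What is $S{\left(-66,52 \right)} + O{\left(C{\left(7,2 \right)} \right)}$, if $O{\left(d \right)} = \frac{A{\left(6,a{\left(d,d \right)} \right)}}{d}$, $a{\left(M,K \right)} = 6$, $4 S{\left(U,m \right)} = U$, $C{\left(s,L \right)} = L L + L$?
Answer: $\frac{41}{2} \approx 20.5$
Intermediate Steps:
$C{\left(s,L \right)} = L + L^{2}$ ($C{\left(s,L \right)} = L^{2} + L = L + L^{2}$)
$S{\left(U,m \right)} = \frac{U}{4}$
$A{\left(l,H \right)} = l + l H^{2}$ ($A{\left(l,H \right)} = l H^{2} + l = l + l H^{2}$)
$O{\left(d \right)} = \frac{222}{d}$ ($O{\left(d \right)} = \frac{6 \left(1 + 6^{2}\right)}{d} = \frac{6 \left(1 + 36\right)}{d} = \frac{6 \cdot 37}{d} = \frac{222}{d}$)
$S{\left(-66,52 \right)} + O{\left(C{\left(7,2 \right)} \right)} = \frac{1}{4} \left(-66\right) + \frac{222}{2 \left(1 + 2\right)} = - \frac{33}{2} + \frac{222}{2 \cdot 3} = - \frac{33}{2} + \frac{222}{6} = - \frac{33}{2} + 222 \cdot \frac{1}{6} = - \frac{33}{2} + 37 = \frac{41}{2}$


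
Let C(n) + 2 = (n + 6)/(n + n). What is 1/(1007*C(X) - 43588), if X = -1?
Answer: -2/96239 ≈ -2.0782e-5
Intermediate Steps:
C(n) = -2 + (6 + n)/(2*n) (C(n) = -2 + (n + 6)/(n + n) = -2 + (6 + n)/((2*n)) = -2 + (6 + n)*(1/(2*n)) = -2 + (6 + n)/(2*n))
1/(1007*C(X) - 43588) = 1/(1007*(-3/2 + 3/(-1)) - 43588) = 1/(1007*(-3/2 + 3*(-1)) - 43588) = 1/(1007*(-3/2 - 3) - 43588) = 1/(1007*(-9/2) - 43588) = 1/(-9063/2 - 43588) = 1/(-96239/2) = -2/96239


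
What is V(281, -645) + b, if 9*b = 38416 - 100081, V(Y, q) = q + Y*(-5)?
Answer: -26705/3 ≈ -8901.7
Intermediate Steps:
V(Y, q) = q - 5*Y
b = -20555/3 (b = (38416 - 100081)/9 = (⅑)*(-61665) = -20555/3 ≈ -6851.7)
V(281, -645) + b = (-645 - 5*281) - 20555/3 = (-645 - 1405) - 20555/3 = -2050 - 20555/3 = -26705/3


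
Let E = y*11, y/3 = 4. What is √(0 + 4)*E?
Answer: 264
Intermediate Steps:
y = 12 (y = 3*4 = 12)
E = 132 (E = 12*11 = 132)
√(0 + 4)*E = √(0 + 4)*132 = √4*132 = 2*132 = 264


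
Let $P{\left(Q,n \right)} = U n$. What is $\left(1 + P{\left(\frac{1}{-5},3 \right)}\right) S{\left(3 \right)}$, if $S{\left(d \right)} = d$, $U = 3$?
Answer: $30$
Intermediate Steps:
$P{\left(Q,n \right)} = 3 n$
$\left(1 + P{\left(\frac{1}{-5},3 \right)}\right) S{\left(3 \right)} = \left(1 + 3 \cdot 3\right) 3 = \left(1 + 9\right) 3 = 10 \cdot 3 = 30$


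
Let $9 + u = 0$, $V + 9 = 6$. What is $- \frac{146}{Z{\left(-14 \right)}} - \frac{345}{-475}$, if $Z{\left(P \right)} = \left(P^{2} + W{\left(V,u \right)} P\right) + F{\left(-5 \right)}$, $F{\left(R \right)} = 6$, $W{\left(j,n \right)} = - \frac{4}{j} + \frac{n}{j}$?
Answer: $- \frac{6177}{20140} \approx -0.3067$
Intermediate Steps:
$V = -3$ ($V = -9 + 6 = -3$)
$u = -9$ ($u = -9 + 0 = -9$)
$Z{\left(P \right)} = 6 + P^{2} + \frac{13 P}{3}$ ($Z{\left(P \right)} = \left(P^{2} + \frac{-4 - 9}{-3} P\right) + 6 = \left(P^{2} + \left(- \frac{1}{3}\right) \left(-13\right) P\right) + 6 = \left(P^{2} + \frac{13 P}{3}\right) + 6 = 6 + P^{2} + \frac{13 P}{3}$)
$- \frac{146}{Z{\left(-14 \right)}} - \frac{345}{-475} = - \frac{146}{6 + \left(-14\right)^{2} + \frac{13}{3} \left(-14\right)} - \frac{345}{-475} = - \frac{146}{6 + 196 - \frac{182}{3}} - - \frac{69}{95} = - \frac{146}{\frac{424}{3}} + \frac{69}{95} = \left(-146\right) \frac{3}{424} + \frac{69}{95} = - \frac{219}{212} + \frac{69}{95} = - \frac{6177}{20140}$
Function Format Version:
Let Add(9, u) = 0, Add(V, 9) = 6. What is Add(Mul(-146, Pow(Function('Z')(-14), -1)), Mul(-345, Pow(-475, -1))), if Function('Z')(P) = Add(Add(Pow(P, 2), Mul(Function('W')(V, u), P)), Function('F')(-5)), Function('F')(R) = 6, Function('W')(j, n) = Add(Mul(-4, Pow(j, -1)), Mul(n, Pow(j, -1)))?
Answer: Rational(-6177, 20140) ≈ -0.30670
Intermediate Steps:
V = -3 (V = Add(-9, 6) = -3)
u = -9 (u = Add(-9, 0) = -9)
Function('Z')(P) = Add(6, Pow(P, 2), Mul(Rational(13, 3), P)) (Function('Z')(P) = Add(Add(Pow(P, 2), Mul(Mul(Pow(-3, -1), Add(-4, -9)), P)), 6) = Add(Add(Pow(P, 2), Mul(Mul(Rational(-1, 3), -13), P)), 6) = Add(Add(Pow(P, 2), Mul(Rational(13, 3), P)), 6) = Add(6, Pow(P, 2), Mul(Rational(13, 3), P)))
Add(Mul(-146, Pow(Function('Z')(-14), -1)), Mul(-345, Pow(-475, -1))) = Add(Mul(-146, Pow(Add(6, Pow(-14, 2), Mul(Rational(13, 3), -14)), -1)), Mul(-345, Pow(-475, -1))) = Add(Mul(-146, Pow(Add(6, 196, Rational(-182, 3)), -1)), Mul(-345, Rational(-1, 475))) = Add(Mul(-146, Pow(Rational(424, 3), -1)), Rational(69, 95)) = Add(Mul(-146, Rational(3, 424)), Rational(69, 95)) = Add(Rational(-219, 212), Rational(69, 95)) = Rational(-6177, 20140)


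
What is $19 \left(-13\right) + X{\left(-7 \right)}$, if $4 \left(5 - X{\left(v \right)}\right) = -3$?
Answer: $- \frac{965}{4} \approx -241.25$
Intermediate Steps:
$X{\left(v \right)} = \frac{23}{4}$ ($X{\left(v \right)} = 5 - - \frac{3}{4} = 5 + \frac{3}{4} = \frac{23}{4}$)
$19 \left(-13\right) + X{\left(-7 \right)} = 19 \left(-13\right) + \frac{23}{4} = -247 + \frac{23}{4} = - \frac{965}{4}$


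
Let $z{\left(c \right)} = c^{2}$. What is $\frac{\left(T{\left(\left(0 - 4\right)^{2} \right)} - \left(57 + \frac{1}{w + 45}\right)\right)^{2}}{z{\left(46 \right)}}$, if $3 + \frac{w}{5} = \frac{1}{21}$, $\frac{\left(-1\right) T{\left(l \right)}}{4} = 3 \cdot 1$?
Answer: $\frac{480398724}{213306025} \approx 2.2522$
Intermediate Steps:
$T{\left(l \right)} = -12$ ($T{\left(l \right)} = - 4 \cdot 3 \cdot 1 = \left(-4\right) 3 = -12$)
$w = - \frac{310}{21}$ ($w = -15 + \frac{5}{21} = - \frac{310}{21} \approx -14.762$)
$\frac{\left(T{\left(\left(0 - 4\right)^{2} \right)} - \left(57 + \frac{1}{w + 45}\right)\right)^{2}}{z{\left(46 \right)}} = \frac{\left(-12 - \left(57 + \frac{1}{- \frac{310}{21} + 45}\right)\right)^{2}}{46^{2}} = \frac{\left(-12 - \frac{36216}{635}\right)^{2}}{2116} = \left(-12 - \frac{36216}{635}\right)^{2} \cdot \frac{1}{2116} = \left(- \frac{43836}{635}\right)^{2} \cdot \frac{1}{2116} = \frac{1921594896}{403225} \cdot \frac{1}{2116} = \frac{480398724}{213306025}$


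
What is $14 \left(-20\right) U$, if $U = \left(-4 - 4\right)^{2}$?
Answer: $-17920$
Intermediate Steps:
$U = 64$ ($U = \left(-8\right)^{2} = 64$)
$14 \left(-20\right) U = 14 \left(-20\right) 64 = \left(-280\right) 64 = -17920$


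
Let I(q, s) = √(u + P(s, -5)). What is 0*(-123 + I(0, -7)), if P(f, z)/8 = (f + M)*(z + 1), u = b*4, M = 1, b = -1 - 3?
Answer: 0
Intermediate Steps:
b = -4
u = -16 (u = -4*4 = -16)
P(f, z) = 8*(1 + f)*(1 + z) (P(f, z) = 8*((f + 1)*(z + 1)) = 8*((1 + f)*(1 + z)) = 8*(1 + f)*(1 + z))
I(q, s) = √(-48 - 32*s) (I(q, s) = √(-16 + (8 + 8*s + 8*(-5) + 8*s*(-5))) = √(-16 + (8 + 8*s - 40 - 40*s)) = √(-16 + (-32 - 32*s)) = √(-48 - 32*s))
0*(-123 + I(0, -7)) = 0*(-123 + 4*√(-3 - 2*(-7))) = 0*(-123 + 4*√(-3 + 14)) = 0*(-123 + 4*√11) = 0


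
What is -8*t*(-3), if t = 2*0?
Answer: 0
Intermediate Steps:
t = 0
-8*t*(-3) = -8*0*(-3) = 0*(-3) = 0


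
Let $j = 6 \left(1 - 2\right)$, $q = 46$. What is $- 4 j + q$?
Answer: $70$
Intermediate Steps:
$j = -6$ ($j = 6 \left(-1\right) = -6$)
$- 4 j + q = \left(-4\right) \left(-6\right) + 46 = 24 + 46 = 70$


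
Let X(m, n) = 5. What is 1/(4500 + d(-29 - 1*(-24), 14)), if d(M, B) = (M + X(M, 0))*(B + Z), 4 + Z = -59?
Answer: 1/4500 ≈ 0.00022222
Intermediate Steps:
Z = -63 (Z = -4 - 59 = -63)
d(M, B) = (-63 + B)*(5 + M) (d(M, B) = (M + 5)*(B - 63) = (5 + M)*(-63 + B) = (-63 + B)*(5 + M))
1/(4500 + d(-29 - 1*(-24), 14)) = 1/(4500 + (-315 - 63*(-29 - 1*(-24)) + 5*14 + 14*(-29 - 1*(-24)))) = 1/(4500 + (-315 - 63*(-29 + 24) + 70 + 14*(-29 + 24))) = 1/(4500 + (-315 - 63*(-5) + 70 + 14*(-5))) = 1/(4500 + (-315 + 315 + 70 - 70)) = 1/(4500 + 0) = 1/4500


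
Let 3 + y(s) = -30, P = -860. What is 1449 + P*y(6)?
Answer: 29829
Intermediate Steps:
y(s) = -33 (y(s) = -3 - 30 = -33)
1449 + P*y(6) = 1449 - 860*(-33) = 1449 + 28380 = 29829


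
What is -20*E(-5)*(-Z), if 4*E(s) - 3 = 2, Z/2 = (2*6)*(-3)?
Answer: -1800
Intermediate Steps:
Z = -72 (Z = 2*((2*6)*(-3)) = 2*(12*(-3)) = 2*(-36) = -72)
E(s) = 5/4 (E(s) = ¾ + (¼)*2 = ¾ + ½ = 5/4)
-20*E(-5)*(-Z) = -20*(5/4)*(-1*(-72)) = -25*72 = -1*1800 = -1800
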